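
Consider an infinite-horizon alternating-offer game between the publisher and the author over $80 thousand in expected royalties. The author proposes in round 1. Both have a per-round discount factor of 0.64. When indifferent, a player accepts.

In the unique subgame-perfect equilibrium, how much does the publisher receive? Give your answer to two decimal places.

31.22

Let x be the author's share when the author proposes and y be the publisher's share when the publisher proposes.
The publisher accepts iff offered ≥ 0.64·y, so x = 80 − 0.64y. Symmetrically y = 80 − 0.64x.
Substituting: x = 80 − 0.64(80 − 0.64x), giving x(1 − 0.64·0.64) = 80(1 − 0.64).
So x = 80 × 0.36 / 0.5904 ≈ 48.7805, and the publisher receives 80 − x ≈ 31.2195.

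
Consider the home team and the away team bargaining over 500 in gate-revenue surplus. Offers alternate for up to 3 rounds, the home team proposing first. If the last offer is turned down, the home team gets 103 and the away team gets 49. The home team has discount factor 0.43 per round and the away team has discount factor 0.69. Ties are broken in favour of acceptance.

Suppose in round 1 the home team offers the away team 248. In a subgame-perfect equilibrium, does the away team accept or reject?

Accept

Round 3 (the home team proposes): the away team gets 49 if talks fail, so the home team offers 49 and keeps 451.
Round 2 (the away team proposes): the home team can get 451 next round, worth 0.43 × 451 = 193.93 now. The away team offers 193.93 and keeps 500 − 193.93 = 306.07.
So by rejecting in round 1, the away team gets 306.07 next round, worth 0.69 × 306.07 = 211.1883 now.
Offer 248 ≥ 211.1883, so the away team accepts.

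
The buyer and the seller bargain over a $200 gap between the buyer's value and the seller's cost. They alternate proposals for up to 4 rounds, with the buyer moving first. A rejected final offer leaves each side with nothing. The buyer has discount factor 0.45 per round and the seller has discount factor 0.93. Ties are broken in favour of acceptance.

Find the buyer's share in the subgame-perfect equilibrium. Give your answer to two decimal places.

19.86

Solve by backward induction from round 4.
Round 4 (the seller proposes): rejection yields 0 for the buyer; the seller offers 0 and keeps 200.
Round 3 (the buyer proposes): the seller can get 200 next round, worth 0.93 × 200 = 186 now. The buyer offers 186 and keeps 200 − 186 = 14.
Round 2 (the seller proposes): the buyer can get 14 next round, worth 0.45 × 14 = 6.3 now. The seller offers 6.3 and keeps 200 − 6.3 = 193.7.
Round 1 (the buyer proposes): the seller can get 193.7 next round, worth 0.93 × 193.7 = 180.141 now, so the buyer offers 180.141, keeping 19.859.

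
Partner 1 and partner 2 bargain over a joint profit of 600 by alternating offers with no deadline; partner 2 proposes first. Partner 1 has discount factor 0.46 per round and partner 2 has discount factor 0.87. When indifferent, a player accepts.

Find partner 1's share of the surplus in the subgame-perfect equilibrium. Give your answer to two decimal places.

In a stationary SPE each proposer offers the other exactly their discounted continuation value.
If partner 2 keeps x when proposing and partner 1 keeps y when proposing, then x = 600 − 0.46y and y = 600 − 0.87x.
Solving: x = 600(1 − 0.46) / (1 − 0.87·0.46) = 324 / 0.5998 ≈ 540.1801.
Partner 1 gets 600 − 540.1801 ≈ 59.8199.

59.82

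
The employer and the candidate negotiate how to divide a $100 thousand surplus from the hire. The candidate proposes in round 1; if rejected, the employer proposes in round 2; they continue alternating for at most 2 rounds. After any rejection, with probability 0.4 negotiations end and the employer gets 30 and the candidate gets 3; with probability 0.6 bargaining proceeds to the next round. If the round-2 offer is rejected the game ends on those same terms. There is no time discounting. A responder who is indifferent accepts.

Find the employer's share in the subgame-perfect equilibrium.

70.2

Round 2 (the employer proposes): the candidate gets 3 if talks fail, so the employer offers 3 and keeps 97.
Round 1 (the candidate proposes): rejecting gives the employer an expected 0.6 × 97 + 0.4 × 30 = 70.2. The candidate offers 70.2 and keeps 100 − 70.2 = 29.8.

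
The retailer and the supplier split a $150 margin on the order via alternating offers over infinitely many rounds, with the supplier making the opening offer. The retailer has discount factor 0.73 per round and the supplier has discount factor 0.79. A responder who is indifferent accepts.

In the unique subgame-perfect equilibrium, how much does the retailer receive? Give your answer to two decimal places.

54.32

In a stationary SPE each proposer offers the other exactly their discounted continuation value.
If the supplier keeps x when proposing and the retailer keeps y when proposing, then x = 150 − 0.73y and y = 150 − 0.79x.
Solving: x = 150(1 − 0.73) / (1 − 0.79·0.73) = 40.5 / 0.4233 ≈ 95.6768.
The retailer gets 150 − 95.6768 ≈ 54.3232.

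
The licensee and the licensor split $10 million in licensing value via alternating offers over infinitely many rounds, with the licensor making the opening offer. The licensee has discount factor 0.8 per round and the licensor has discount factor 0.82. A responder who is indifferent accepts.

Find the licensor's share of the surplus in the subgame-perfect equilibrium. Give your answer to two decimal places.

5.81

When the licensor proposes, the licensee accepts any offer worth at least 0.8 times what the licensee would get by proposing next round; and vice versa.
This gives x = 10 − 0.8y and y = 10 − 0.82x, where x and y are each side's share when it proposes.
Hence (1 − 0.8·0.82)x = 10(1 − 0.8), i.e. 0.344·x = 2.
x ≈ 5.8140; the licensee's share is 10 − x ≈ 4.1860.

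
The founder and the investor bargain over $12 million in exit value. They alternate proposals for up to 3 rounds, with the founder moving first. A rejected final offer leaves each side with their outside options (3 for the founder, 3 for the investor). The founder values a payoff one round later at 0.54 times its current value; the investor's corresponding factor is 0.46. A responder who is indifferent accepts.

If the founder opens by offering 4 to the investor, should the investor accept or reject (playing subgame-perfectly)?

Round 3 (the founder proposes): the investor gets 3 if talks fail, so the founder offers 3 and keeps 9.
Round 2 (the investor proposes): the founder can get 9 next round, worth 0.54 × 9 = 4.86 now; the investor offers that and keeps 7.14.
So by rejecting in round 1, the investor gets 7.14 next round, worth 0.46 × 7.14 = 3.2844 now.
Offer 4 ≥ 3.2844, so the investor accepts.

Accept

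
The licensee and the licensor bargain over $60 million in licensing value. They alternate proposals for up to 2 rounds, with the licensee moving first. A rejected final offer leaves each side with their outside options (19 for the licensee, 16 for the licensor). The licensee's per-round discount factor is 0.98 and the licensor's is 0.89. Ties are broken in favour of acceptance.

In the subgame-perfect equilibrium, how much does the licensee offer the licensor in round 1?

Round 2 (the licensor proposes): the licensee gets 19 if talks fail, so the licensor offers 19 and keeps 41.
Round 1 (the licensee proposes): the licensor can get 41 next round, worth 0.89 × 41 = 36.49 now, so the licensee offers 36.49, keeping 23.51.

36.49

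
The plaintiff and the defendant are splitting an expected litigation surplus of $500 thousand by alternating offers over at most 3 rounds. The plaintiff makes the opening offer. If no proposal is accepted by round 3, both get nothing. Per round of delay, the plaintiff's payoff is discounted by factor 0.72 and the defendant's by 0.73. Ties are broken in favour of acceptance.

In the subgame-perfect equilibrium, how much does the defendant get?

Round 3 (the plaintiff proposes): the defendant will accept anything ≥ 0, so the plaintiff offers 0 and keeps 500.
Round 2 (the defendant proposes): the plaintiff can get 500 next round, worth 0.72 × 500 = 360 now, so the defendant offers 360, keeping 140.
Round 1 (the plaintiff proposes): the defendant can get 140 next round, worth 0.73 × 140 = 102.2 now; the plaintiff offers that and keeps 397.8.

102.2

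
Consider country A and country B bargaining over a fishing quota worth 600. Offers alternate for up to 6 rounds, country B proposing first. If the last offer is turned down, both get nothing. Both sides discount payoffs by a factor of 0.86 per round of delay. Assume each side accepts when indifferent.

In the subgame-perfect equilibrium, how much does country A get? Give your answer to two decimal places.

Round 6 (country A proposes): rejection yields 0 for country B; country A offers 0 and keeps 600.
Round 5 (country B proposes): country A can get 600 next round, worth 0.86 × 600 = 516 now. Country B offers 516 and keeps 600 − 516 = 84.
Round 4 (country A proposes): country B can get 84 next round, worth 0.86 × 84 = 72.24 now; country A offers that and keeps 527.76.
Round 3 (country B proposes): country A can get 527.76 next round, worth 0.86 × 527.76 = 453.8736 now; country B offers that and keeps 146.1264.
Round 2 (country A proposes): country B can get 146.1264 next round, worth 0.86 × 146.1264 = 125.668704 now. Country A offers 125.668704 and keeps 600 − 125.668704 = 474.331296.
Round 1 (country B proposes): country A can get 474.331296 next round, worth 0.86 × 474.331296 = 407.92491456 now; country B offers that and keeps 192.07508544.

407.92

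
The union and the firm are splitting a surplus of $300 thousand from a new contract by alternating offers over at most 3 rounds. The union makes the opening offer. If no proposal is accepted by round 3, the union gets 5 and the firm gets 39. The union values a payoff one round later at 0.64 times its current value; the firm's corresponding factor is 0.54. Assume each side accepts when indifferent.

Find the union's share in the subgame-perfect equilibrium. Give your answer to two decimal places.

228.20

Work backward from the last round.
Round 3 (the union proposes): the firm gets 39 if talks fail, so the union offers 39 and keeps 261.
Round 2 (the firm proposes): the union can get 261 next round, worth 0.64 × 261 = 167.04 now. The firm offers 167.04 and keeps 300 − 167.04 = 132.96.
Round 1 (the union proposes): the firm can get 132.96 next round, worth 0.54 × 132.96 = 71.7984 now; the union offers that and keeps 228.2016.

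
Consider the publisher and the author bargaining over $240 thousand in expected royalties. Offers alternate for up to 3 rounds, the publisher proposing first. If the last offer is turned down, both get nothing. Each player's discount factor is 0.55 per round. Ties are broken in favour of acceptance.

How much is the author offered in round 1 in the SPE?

Solve by backward induction from round 3.
Round 3 (the publisher proposes): the author will accept anything ≥ 0, so the publisher offers 0 and keeps 240.
Round 2 (the author proposes): the publisher can get 240 next round, worth 0.55 × 240 = 132 now; the author offers that and keeps 108.
Round 1 (the publisher proposes): the author can get 108 next round, worth 0.55 × 108 = 59.4 now; the publisher offers that and keeps 180.6.

59.4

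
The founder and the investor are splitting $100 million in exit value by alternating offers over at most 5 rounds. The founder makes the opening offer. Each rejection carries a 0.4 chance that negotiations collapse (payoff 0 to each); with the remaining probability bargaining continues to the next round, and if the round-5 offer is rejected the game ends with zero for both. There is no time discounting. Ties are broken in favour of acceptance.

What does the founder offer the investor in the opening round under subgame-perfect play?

Round 5 (the founder proposes): rejection yields 0 for the investor; the founder offers 0 and keeps 100.
Round 4 (the investor proposes): rejecting gives the founder an expected 0.6 × 100 = 60, so the investor offers 60, keeping 40.
Round 3 (the founder proposes): rejecting gives the investor an expected 0.6 × 40 = 24. The founder offers 24 and keeps 100 − 24 = 76.
Round 2 (the investor proposes): rejecting gives the founder an expected 0.6 × 76 = 45.6; the investor offers that and keeps 54.4.
Round 1 (the founder proposes): rejecting gives the investor an expected 0.6 × 54.4 = 32.64. The founder offers 32.64 and keeps 100 − 32.64 = 67.36.

32.64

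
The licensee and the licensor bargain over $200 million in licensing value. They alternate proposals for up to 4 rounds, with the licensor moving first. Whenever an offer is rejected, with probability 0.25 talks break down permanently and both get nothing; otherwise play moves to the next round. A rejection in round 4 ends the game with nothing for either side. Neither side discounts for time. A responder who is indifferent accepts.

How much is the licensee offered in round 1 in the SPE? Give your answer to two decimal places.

121.88

By backward induction:
Round 4 (the licensee proposes): rejection yields 0 for the licensor; the licensee offers 0 and keeps 200.
Round 3 (the licensor proposes): rejecting gives the licensee an expected 0.75 × 200 = 150. The licensor offers 150 and keeps 200 − 150 = 50.
Round 2 (the licensee proposes): rejecting gives the licensor an expected 0.75 × 50 = 37.5. The licensee offers 37.5 and keeps 200 − 37.5 = 162.5.
Round 1 (the licensor proposes): rejecting gives the licensee an expected 0.75 × 162.5 = 121.875; the licensor offers that and keeps 78.125.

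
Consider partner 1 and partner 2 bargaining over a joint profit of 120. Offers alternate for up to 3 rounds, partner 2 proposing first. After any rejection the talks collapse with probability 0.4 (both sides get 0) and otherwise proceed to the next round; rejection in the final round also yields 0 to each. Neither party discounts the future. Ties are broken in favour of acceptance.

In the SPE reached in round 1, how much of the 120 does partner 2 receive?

91.2

Round 3 (partner 2 proposes): rejection yields 0 for partner 1; partner 2 offers 0 and keeps 120.
Round 2 (partner 1 proposes): rejecting gives partner 2 an expected 0.6 × 120 = 72. Partner 1 offers 72 and keeps 120 − 72 = 48.
Round 1 (partner 2 proposes): rejecting gives partner 1 an expected 0.6 × 48 = 28.8. Partner 2 offers 28.8 and keeps 120 − 28.8 = 91.2.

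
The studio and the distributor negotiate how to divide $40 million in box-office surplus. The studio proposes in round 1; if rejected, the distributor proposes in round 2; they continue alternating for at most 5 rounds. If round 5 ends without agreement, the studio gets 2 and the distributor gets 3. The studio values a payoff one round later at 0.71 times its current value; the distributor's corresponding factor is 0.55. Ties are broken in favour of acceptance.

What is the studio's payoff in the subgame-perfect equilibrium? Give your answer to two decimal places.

Round 5 (the studio proposes): the distributor gets 3 if talks fail, so the studio offers 3 and keeps 37.
Round 4 (the distributor proposes): the studio can get 37 next round, worth 0.71 × 37 = 26.27 now. The distributor offers 26.27 and keeps 40 − 26.27 = 13.73.
Round 3 (the studio proposes): the distributor can get 13.73 next round, worth 0.55 × 13.73 = 7.5515 now; the studio offers that and keeps 32.4485.
Round 2 (the distributor proposes): the studio can get 32.4485 next round, worth 0.71 × 32.4485 = 23.038435 now; the distributor offers that and keeps 16.961565.
Round 1 (the studio proposes): the distributor can get 16.961565 next round, worth 0.55 × 16.961565 = 9.32886075 now. The studio offers 9.32886075 and keeps 40 − 9.32886075 = 30.67113925.

30.67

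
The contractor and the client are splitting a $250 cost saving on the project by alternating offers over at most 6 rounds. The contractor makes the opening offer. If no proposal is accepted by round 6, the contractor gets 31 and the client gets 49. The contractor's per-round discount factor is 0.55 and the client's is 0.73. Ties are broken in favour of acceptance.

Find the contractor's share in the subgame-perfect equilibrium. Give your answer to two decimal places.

By backward induction:
Round 6 (the client proposes): the contractor gets 31 if talks fail, so the client offers 31 and keeps 219.
Round 5 (the contractor proposes): the client can get 219 next round, worth 0.73 × 219 = 159.87 now, so the contractor offers 159.87, keeping 90.13.
Round 4 (the client proposes): the contractor can get 90.13 next round, worth 0.55 × 90.13 = 49.5715 now. The client offers 49.5715 and keeps 250 − 49.5715 = 200.4285.
Round 3 (the contractor proposes): the client can get 200.4285 next round, worth 0.73 × 200.4285 = 146.312805 now; the contractor offers that and keeps 103.687195.
Round 2 (the client proposes): the contractor can get 103.687195 next round, worth 0.55 × 103.687195 = 57.02795725 now, so the client offers 57.02795725, keeping 192.97204275.
Round 1 (the contractor proposes): the client can get 192.97204275 next round, worth 0.73 × 192.97204275 = 140.8695912075 now. The contractor offers 140.8695912075 and keeps 250 − 140.8695912075 = 109.1304087925.

109.13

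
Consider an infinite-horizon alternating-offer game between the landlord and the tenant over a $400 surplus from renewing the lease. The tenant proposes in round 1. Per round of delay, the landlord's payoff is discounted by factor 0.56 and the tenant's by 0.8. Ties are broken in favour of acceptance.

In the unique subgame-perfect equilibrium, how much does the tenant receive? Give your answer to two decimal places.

Let x be the tenant's share when the tenant proposes and y be the landlord's share when the landlord proposes.
The landlord accepts iff offered ≥ 0.56·y, so x = 400 − 0.56y. Symmetrically y = 400 − 0.8x.
Substituting: x = 400 − 0.56(400 − 0.8x), giving x(1 − 0.8·0.56) = 400(1 − 0.56).
So x = 400 × 0.44 / 0.552 ≈ 318.8406, and the landlord receives 400 − x ≈ 81.1594.

318.84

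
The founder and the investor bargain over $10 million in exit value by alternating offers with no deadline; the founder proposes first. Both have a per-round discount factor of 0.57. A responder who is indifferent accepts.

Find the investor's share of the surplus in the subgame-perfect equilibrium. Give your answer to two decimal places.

Let x be the founder's share when the founder proposes and y be the investor's share when the investor proposes.
The investor accepts iff offered ≥ 0.57·y, so x = 10 − 0.57y. Symmetrically y = 10 − 0.57x.
Substituting: x = 10 − 0.57(10 − 0.57x), giving x(1 − 0.57·0.57) = 10(1 − 0.57).
So x = 10 × 0.43 / 0.6751 ≈ 6.3694, and the investor receives 10 − x ≈ 3.6306.

3.63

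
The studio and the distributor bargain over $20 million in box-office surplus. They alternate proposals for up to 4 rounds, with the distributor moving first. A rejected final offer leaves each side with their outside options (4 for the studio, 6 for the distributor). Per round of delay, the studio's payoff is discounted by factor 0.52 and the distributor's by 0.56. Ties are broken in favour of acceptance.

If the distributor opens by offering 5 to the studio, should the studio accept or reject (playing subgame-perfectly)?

Round 4 (the studio proposes): the distributor gets 6 if talks fail, so the studio offers 6 and keeps 14.
Round 3 (the distributor proposes): the studio can get 14 next round, worth 0.52 × 14 = 7.28 now; the distributor offers that and keeps 12.72.
Round 2 (the studio proposes): the distributor can get 12.72 next round, worth 0.56 × 12.72 = 7.1232 now; the studio offers that and keeps 12.8768.
So by rejecting in round 1, the studio gets 12.8768 next round, worth 0.52 × 12.8768 = 6.695936 now.
Offer 5 < 6.695936, so the studio rejects.

Reject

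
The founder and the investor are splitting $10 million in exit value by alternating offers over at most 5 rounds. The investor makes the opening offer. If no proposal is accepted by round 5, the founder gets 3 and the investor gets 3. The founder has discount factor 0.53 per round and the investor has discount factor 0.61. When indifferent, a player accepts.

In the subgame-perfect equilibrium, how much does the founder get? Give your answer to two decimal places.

Round 5 (the investor proposes): the founder gets 3 if talks fail, so the investor offers 3 and keeps 7.
Round 4 (the founder proposes): the investor can get 7 next round, worth 0.61 × 7 = 4.27 now; the founder offers that and keeps 5.73.
Round 3 (the investor proposes): the founder can get 5.73 next round, worth 0.53 × 5.73 = 3.0369 now, so the investor offers 3.0369, keeping 6.9631.
Round 2 (the founder proposes): the investor can get 6.9631 next round, worth 0.61 × 6.9631 = 4.247491 now. The founder offers 4.247491 and keeps 10 − 4.247491 = 5.752509.
Round 1 (the investor proposes): the founder can get 5.752509 next round, worth 0.53 × 5.752509 = 3.04882977 now. The investor offers 3.04882977 and keeps 10 − 3.04882977 = 6.95117023.

3.05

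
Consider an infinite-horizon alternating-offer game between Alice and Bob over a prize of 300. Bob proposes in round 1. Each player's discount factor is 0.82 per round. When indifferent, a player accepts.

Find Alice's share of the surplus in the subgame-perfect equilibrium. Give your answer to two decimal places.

135.16

When Bob proposes, Alice accepts any offer worth at least 0.82 times what Alice would get by proposing next round; and vice versa.
This gives x = 300 − 0.82y and y = 300 − 0.82x, where x and y are each side's share when it proposes.
Hence (1 − 0.82·0.82)x = 300(1 − 0.82), i.e. 0.3276·x = 54.
x ≈ 164.8352; Alice's share is 300 − x ≈ 135.1648.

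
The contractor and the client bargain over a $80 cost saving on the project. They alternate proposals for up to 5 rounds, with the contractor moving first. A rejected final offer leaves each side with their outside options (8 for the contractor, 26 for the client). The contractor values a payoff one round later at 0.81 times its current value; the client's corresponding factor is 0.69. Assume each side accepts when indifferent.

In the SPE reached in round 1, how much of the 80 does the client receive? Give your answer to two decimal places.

Round 5 (the contractor proposes): the client gets 26 if talks fail, so the contractor offers 26 and keeps 54.
Round 4 (the client proposes): the contractor can get 54 next round, worth 0.81 × 54 = 43.74 now, so the client offers 43.74, keeping 36.26.
Round 3 (the contractor proposes): the client can get 36.26 next round, worth 0.69 × 36.26 = 25.0194 now. The contractor offers 25.0194 and keeps 80 − 25.0194 = 54.9806.
Round 2 (the client proposes): the contractor can get 54.9806 next round, worth 0.81 × 54.9806 = 44.534286 now. The client offers 44.534286 and keeps 80 − 44.534286 = 35.465714.
Round 1 (the contractor proposes): the client can get 35.465714 next round, worth 0.69 × 35.465714 = 24.47134266 now; the contractor offers that and keeps 55.52865734.

24.47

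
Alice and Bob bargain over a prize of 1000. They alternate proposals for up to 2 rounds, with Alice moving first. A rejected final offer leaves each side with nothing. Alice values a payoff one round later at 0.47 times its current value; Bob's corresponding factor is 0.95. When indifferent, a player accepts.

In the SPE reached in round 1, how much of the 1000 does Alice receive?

Work backward from the last round.
Round 2 (Bob proposes): rejection yields 0 for Alice; Bob offers 0 and keeps 1000.
Round 1 (Alice proposes): Bob can get 1000 next round, worth 0.95 × 1000 = 950 now; Alice offers that and keeps 50.

50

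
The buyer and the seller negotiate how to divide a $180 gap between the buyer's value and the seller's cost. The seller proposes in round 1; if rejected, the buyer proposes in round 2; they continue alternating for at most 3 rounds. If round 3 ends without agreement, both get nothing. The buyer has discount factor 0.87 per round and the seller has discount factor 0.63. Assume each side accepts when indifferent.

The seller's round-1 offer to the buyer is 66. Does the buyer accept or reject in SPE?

Accept

Round 3 (the seller proposes): rejection yields 0 for the buyer; the seller offers 0 and keeps 180.
Round 2 (the buyer proposes): the seller can get 180 next round, worth 0.63 × 180 = 113.4 now. The buyer offers 113.4 and keeps 180 − 113.4 = 66.6.
So by rejecting in round 1, the buyer gets 66.6 next round, worth 0.87 × 66.6 = 57.942 now.
Offer 66 ≥ 57.942, so the buyer accepts.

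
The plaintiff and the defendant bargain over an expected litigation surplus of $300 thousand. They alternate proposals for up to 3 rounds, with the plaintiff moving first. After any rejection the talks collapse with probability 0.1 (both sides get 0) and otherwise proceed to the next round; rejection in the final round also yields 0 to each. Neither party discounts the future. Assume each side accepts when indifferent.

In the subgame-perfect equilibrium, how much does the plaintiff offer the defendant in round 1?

Round 3 (the plaintiff proposes): the defendant will accept anything ≥ 0, so the plaintiff offers 0 and keeps 300.
Round 2 (the defendant proposes): rejecting gives the plaintiff an expected 0.9 × 300 = 270. The defendant offers 270 and keeps 300 − 270 = 30.
Round 1 (the plaintiff proposes): rejecting gives the defendant an expected 0.9 × 30 = 27; the plaintiff offers that and keeps 273.

27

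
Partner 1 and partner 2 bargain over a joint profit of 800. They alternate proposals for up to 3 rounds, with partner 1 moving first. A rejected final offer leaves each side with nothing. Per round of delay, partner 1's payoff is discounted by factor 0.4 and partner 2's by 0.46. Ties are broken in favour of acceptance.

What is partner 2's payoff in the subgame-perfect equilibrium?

220.8

By backward induction:
Round 3 (partner 1 proposes): partner 2 will accept anything ≥ 0, so partner 1 offers 0 and keeps 800.
Round 2 (partner 2 proposes): partner 1 can get 800 next round, worth 0.4 × 800 = 320 now. Partner 2 offers 320 and keeps 800 − 320 = 480.
Round 1 (partner 1 proposes): partner 2 can get 480 next round, worth 0.46 × 480 = 220.8 now; partner 1 offers that and keeps 579.2.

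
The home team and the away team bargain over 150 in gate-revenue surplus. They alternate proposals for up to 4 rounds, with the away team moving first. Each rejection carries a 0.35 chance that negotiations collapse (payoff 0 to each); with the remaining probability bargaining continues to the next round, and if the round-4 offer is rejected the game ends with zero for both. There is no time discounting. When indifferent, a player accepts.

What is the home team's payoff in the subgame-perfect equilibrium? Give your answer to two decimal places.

Round 4 (the home team proposes): rejection yields 0 for the away team; the home team offers 0 and keeps 150.
Round 3 (the away team proposes): rejecting gives the home team an expected 0.65 × 150 = 97.5, so the away team offers 97.5, keeping 52.5.
Round 2 (the home team proposes): rejecting gives the away team an expected 0.65 × 52.5 = 34.125, so the home team offers 34.125, keeping 115.875.
Round 1 (the away team proposes): rejecting gives the home team an expected 0.65 × 115.875 = 75.31875; the away team offers that and keeps 74.68125.

75.32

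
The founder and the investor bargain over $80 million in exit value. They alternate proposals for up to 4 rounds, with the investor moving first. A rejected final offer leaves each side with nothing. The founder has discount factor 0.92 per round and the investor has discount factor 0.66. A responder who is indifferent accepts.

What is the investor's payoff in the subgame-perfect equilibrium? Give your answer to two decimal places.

Solve by backward induction from round 4.
Round 4 (the founder proposes): rejection yields 0 for the investor; the founder offers 0 and keeps 80.
Round 3 (the investor proposes): the founder can get 80 next round, worth 0.92 × 80 = 73.6 now; the investor offers that and keeps 6.4.
Round 2 (the founder proposes): the investor can get 6.4 next round, worth 0.66 × 6.4 = 4.224 now. The founder offers 4.224 and keeps 80 − 4.224 = 75.776.
Round 1 (the investor proposes): the founder can get 75.776 next round, worth 0.92 × 75.776 = 69.71392 now. The investor offers 69.71392 and keeps 80 − 69.71392 = 10.28608.

10.29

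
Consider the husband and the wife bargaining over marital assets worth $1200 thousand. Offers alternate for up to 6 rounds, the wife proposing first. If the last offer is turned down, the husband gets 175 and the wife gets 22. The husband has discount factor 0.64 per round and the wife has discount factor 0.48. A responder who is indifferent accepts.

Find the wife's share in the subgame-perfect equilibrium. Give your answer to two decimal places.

By backward induction:
Round 6 (the husband proposes): the wife gets 22 if talks fail, so the husband offers 22 and keeps 1178.
Round 5 (the wife proposes): the husband can get 1178 next round, worth 0.64 × 1178 = 753.92 now, so the wife offers 753.92, keeping 446.08.
Round 4 (the husband proposes): the wife can get 446.08 next round, worth 0.48 × 446.08 = 214.1184 now. The husband offers 214.1184 and keeps 1200 − 214.1184 = 985.8816.
Round 3 (the wife proposes): the husband can get 985.8816 next round, worth 0.64 × 985.8816 = 630.964224 now; the wife offers that and keeps 569.035776.
Round 2 (the husband proposes): the wife can get 569.035776 next round, worth 0.48 × 569.035776 = 273.13717248 now, so the husband offers 273.13717248, keeping 926.86282752.
Round 1 (the wife proposes): the husband can get 926.86282752 next round, worth 0.64 × 926.86282752 = 593.1922096128 now; the wife offers that and keeps 606.8077903872.

606.81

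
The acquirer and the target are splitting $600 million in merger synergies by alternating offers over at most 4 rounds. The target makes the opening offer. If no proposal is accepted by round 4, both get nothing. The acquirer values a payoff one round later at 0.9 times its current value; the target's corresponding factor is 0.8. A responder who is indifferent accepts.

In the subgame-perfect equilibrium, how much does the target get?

By backward induction:
Round 4 (the acquirer proposes): rejection yields 0 for the target; the acquirer offers 0 and keeps 600.
Round 3 (the target proposes): the acquirer can get 600 next round, worth 0.9 × 600 = 540 now, so the target offers 540, keeping 60.
Round 2 (the acquirer proposes): the target can get 60 next round, worth 0.8 × 60 = 48 now; the acquirer offers that and keeps 552.
Round 1 (the target proposes): the acquirer can get 552 next round, worth 0.9 × 552 = 496.8 now. The target offers 496.8 and keeps 600 − 496.8 = 103.2.

103.2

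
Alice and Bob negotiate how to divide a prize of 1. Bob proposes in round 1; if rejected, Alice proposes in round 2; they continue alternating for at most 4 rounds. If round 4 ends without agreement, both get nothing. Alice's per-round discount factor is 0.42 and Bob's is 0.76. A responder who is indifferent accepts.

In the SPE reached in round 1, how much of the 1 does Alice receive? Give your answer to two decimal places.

Round 4 (Alice proposes): rejection yields 0 for Bob; Alice offers 0 and keeps 1.
Round 3 (Bob proposes): Alice can get 1 next round, worth 0.42 × 1 = 0.42 now; Bob offers that and keeps 0.58.
Round 2 (Alice proposes): Bob can get 0.58 next round, worth 0.76 × 0.58 = 0.4408 now. Alice offers 0.4408 and keeps 1 − 0.4408 = 0.5592.
Round 1 (Bob proposes): Alice can get 0.5592 next round, worth 0.42 × 0.5592 = 0.234864 now, so Bob offers 0.234864, keeping 0.765136.

0.23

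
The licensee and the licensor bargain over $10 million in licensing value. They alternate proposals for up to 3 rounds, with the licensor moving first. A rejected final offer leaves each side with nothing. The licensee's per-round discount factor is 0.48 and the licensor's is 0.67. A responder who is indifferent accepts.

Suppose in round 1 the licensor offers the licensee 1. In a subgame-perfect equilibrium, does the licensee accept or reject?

Round 3 (the licensor proposes): rejection yields 0 for the licensee; the licensor offers 0 and keeps 10.
Round 2 (the licensee proposes): the licensor can get 10 next round, worth 0.67 × 10 = 6.7 now, so the licensee offers 6.7, keeping 3.3.
So by rejecting in round 1, the licensee gets 3.3 next round, worth 0.48 × 3.3 = 1.584 now.
Offer 1 < 1.584, so the licensee rejects.

Reject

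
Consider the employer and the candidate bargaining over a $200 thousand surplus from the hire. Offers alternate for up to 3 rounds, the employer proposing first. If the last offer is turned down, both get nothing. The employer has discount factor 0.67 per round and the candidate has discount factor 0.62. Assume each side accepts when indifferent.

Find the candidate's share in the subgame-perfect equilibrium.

Round 3 (the employer proposes): rejection yields 0 for the candidate; the employer offers 0 and keeps 200.
Round 2 (the candidate proposes): the employer can get 200 next round, worth 0.67 × 200 = 134 now; the candidate offers that and keeps 66.
Round 1 (the employer proposes): the candidate can get 66 next round, worth 0.62 × 66 = 40.92 now, so the employer offers 40.92, keeping 159.08.

40.92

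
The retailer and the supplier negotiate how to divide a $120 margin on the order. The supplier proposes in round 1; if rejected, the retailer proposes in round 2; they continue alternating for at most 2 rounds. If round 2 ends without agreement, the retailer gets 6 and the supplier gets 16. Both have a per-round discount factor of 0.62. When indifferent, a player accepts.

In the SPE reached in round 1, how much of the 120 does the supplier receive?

Round 2 (the retailer proposes): the supplier gets 16 if talks fail, so the retailer offers 16 and keeps 104.
Round 1 (the supplier proposes): the retailer can get 104 next round, worth 0.62 × 104 = 64.48 now. The supplier offers 64.48 and keeps 120 − 64.48 = 55.52.

55.52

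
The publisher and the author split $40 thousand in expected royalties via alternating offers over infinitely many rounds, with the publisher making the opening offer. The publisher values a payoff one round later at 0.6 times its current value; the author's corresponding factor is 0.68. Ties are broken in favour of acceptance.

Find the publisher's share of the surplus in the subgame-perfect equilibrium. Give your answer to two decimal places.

21.62

In a stationary SPE each proposer offers the other exactly their discounted continuation value.
If the publisher keeps x when proposing and the author keeps y when proposing, then x = 40 − 0.68y and y = 40 − 0.6x.
Solving: x = 40(1 − 0.68) / (1 − 0.6·0.68) = 12.8 / 0.592 ≈ 21.6216.
The author gets 40 − 21.6216 ≈ 18.3784.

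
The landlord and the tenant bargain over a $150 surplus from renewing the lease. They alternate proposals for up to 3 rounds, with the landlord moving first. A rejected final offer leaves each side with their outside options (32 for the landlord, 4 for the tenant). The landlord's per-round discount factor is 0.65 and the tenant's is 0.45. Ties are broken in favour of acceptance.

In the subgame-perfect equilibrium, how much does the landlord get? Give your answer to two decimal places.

125.21

Round 3 (the landlord proposes): the tenant gets 4 if talks fail, so the landlord offers 4 and keeps 146.
Round 2 (the tenant proposes): the landlord can get 146 next round, worth 0.65 × 146 = 94.9 now; the tenant offers that and keeps 55.1.
Round 1 (the landlord proposes): the tenant can get 55.1 next round, worth 0.45 × 55.1 = 24.795 now, so the landlord offers 24.795, keeping 125.205.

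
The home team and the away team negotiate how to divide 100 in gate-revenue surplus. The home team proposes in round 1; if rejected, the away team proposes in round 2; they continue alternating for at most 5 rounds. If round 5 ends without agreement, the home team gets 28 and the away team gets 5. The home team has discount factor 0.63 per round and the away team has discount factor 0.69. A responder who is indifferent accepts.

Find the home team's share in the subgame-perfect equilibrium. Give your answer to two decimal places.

62.43

Work backward from the last round.
Round 5 (the home team proposes): the away team gets 5 if talks fail, so the home team offers 5 and keeps 95.
Round 4 (the away team proposes): the home team can get 95 next round, worth 0.63 × 95 = 59.85 now, so the away team offers 59.85, keeping 40.15.
Round 3 (the home team proposes): the away team can get 40.15 next round, worth 0.69 × 40.15 = 27.7035 now; the home team offers that and keeps 72.2965.
Round 2 (the away team proposes): the home team can get 72.2965 next round, worth 0.63 × 72.2965 = 45.546795 now; the away team offers that and keeps 54.453205.
Round 1 (the home team proposes): the away team can get 54.453205 next round, worth 0.69 × 54.453205 = 37.57271145 now; the home team offers that and keeps 62.42728855.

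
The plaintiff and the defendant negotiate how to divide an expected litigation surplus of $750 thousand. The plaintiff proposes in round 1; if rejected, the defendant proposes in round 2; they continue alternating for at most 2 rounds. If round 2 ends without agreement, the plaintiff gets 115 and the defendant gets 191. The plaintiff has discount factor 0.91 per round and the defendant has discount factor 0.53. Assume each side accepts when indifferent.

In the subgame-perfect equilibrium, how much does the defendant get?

Round 2 (the defendant proposes): the plaintiff gets 115 if talks fail, so the defendant offers 115 and keeps 635.
Round 1 (the plaintiff proposes): the defendant can get 635 next round, worth 0.53 × 635 = 336.55 now. The plaintiff offers 336.55 and keeps 750 − 336.55 = 413.45.

336.55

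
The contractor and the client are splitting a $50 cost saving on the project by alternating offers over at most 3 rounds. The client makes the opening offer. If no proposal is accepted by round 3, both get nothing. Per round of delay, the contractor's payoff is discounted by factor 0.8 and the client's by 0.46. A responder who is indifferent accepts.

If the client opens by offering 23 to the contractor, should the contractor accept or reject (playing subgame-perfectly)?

Accept

Round 3 (the client proposes): the contractor will accept anything ≥ 0, so the client offers 0 and keeps 50.
Round 2 (the contractor proposes): the client can get 50 next round, worth 0.46 × 50 = 23 now; the contractor offers that and keeps 27.
So by rejecting in round 1, the contractor gets 27 next round, worth 0.8 × 27 = 21.6 now.
Offer 23 ≥ 21.6, so the contractor accepts.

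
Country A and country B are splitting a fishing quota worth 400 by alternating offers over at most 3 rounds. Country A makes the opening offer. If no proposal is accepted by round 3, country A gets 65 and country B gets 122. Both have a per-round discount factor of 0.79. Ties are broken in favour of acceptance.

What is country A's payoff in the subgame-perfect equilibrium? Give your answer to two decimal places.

257.50

Round 3 (country A proposes): country B gets 122 if talks fail, so country A offers 122 and keeps 278.
Round 2 (country B proposes): country A can get 278 next round, worth 0.79 × 278 = 219.62 now. Country B offers 219.62 and keeps 400 − 219.62 = 180.38.
Round 1 (country A proposes): country B can get 180.38 next round, worth 0.79 × 180.38 = 142.5002 now. Country A offers 142.5002 and keeps 400 − 142.5002 = 257.4998.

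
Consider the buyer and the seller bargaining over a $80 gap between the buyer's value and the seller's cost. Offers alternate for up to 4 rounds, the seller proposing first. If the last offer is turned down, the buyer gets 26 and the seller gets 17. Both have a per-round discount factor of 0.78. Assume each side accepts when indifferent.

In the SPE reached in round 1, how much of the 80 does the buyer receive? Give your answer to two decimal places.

Round 4 (the buyer proposes): the seller gets 17 if talks fail, so the buyer offers 17 and keeps 63.
Round 3 (the seller proposes): the buyer can get 63 next round, worth 0.78 × 63 = 49.14 now; the seller offers that and keeps 30.86.
Round 2 (the buyer proposes): the seller can get 30.86 next round, worth 0.78 × 30.86 = 24.0708 now; the buyer offers that and keeps 55.9292.
Round 1 (the seller proposes): the buyer can get 55.9292 next round, worth 0.78 × 55.9292 = 43.624776 now, so the seller offers 43.624776, keeping 36.375224.

43.62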